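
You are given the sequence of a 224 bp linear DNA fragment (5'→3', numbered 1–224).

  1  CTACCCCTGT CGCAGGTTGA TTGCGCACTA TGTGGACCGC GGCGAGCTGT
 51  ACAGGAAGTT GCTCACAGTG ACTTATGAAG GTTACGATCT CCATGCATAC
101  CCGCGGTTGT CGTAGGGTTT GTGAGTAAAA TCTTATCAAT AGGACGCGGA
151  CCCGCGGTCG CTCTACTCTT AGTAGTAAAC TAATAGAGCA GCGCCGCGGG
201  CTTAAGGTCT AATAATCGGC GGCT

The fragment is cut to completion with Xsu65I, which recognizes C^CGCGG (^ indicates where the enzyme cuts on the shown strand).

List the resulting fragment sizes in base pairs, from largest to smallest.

Xsu65I sites (CCGCGG) start at positions 37, 101, 152, 194.
Xsu65I cuts after the first base of each site, so after positions 37, 101, 152, 194.
Linear molecule, 4 cuts → 5 fragments:
  1–37 → 37 bp
  38–101 → 64 bp
  102–152 → 51 bp
  153–194 → 42 bp
  195–224 → 30 bp
Sorted largest to smallest: 64, 51, 42, 37, 30 bp.

64, 51, 42, 37, 30 bp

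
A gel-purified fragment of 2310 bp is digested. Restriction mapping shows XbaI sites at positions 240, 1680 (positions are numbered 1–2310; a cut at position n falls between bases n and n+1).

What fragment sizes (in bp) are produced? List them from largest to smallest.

Linear molecule, 2 cuts → 3 fragments:
  240 − 0 = 240 bp
  1680 − 240 = 1440 bp
  2310 − 1680 = 630 bp
Sorted largest to smallest: 1440, 630, 240 bp.

1440, 630, 240 bp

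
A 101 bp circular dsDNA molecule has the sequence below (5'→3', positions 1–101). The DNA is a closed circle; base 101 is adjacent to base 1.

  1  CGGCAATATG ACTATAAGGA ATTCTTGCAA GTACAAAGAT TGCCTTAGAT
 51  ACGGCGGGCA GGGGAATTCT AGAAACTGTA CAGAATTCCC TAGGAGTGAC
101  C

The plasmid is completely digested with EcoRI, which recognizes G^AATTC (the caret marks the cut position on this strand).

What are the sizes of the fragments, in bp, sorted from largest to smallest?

45, 37, 19 bp

EcoRI sites (GAATTC) start at positions 19, 64, 83.
EcoRI cuts after the first base of each site, so after positions 19, 64, 83.
Circular molecule, 3 cuts → 3 fragments:
  20–64 → 45 bp
  65–83 → 19 bp
  84–101 then 1–19 → 18 + 19 = 37 bp
Sorted largest to smallest: 45, 37, 19 bp.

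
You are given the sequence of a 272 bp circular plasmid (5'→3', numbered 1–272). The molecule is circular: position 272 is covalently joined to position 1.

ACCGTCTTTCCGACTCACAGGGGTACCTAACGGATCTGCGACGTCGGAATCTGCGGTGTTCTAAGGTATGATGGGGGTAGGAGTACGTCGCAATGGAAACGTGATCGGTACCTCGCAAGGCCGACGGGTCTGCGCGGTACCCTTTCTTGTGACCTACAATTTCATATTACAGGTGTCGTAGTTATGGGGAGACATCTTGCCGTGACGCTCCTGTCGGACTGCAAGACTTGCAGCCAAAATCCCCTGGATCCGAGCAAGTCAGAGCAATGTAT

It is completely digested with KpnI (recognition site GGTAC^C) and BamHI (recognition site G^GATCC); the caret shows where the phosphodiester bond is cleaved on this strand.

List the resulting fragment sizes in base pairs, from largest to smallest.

KpnI sites (GGTACC) start at positions 22, 107, 136.
KpnI cuts after base 5 of each site (before the last base), so after positions 26, 111, 140.
The BamHI site (GGATCC) starts at position 246.
BamHI cuts after the first base of each site, so after position 246.
Combined cut positions: 26, 111, 140, 246.
Circular molecule, 4 cuts → 4 fragments:
  27–111 → 85 bp
  112–140 → 29 bp
  141–246 → 106 bp
  247–272 then 1–26 → 26 + 26 = 52 bp
Sorted largest to smallest: 106, 85, 52, 29 bp.

106, 85, 52, 29 bp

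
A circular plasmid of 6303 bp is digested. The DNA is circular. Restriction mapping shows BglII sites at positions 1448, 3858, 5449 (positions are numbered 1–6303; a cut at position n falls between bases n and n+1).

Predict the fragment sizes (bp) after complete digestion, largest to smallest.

2410, 2302, 1591 bp

Circular molecule, 3 cuts → 3 fragments:
  3858 − 1448 = 2410 bp
  5449 − 3858 = 1591 bp
  wrap: 6303 − 5449 + 1448 = 2302 bp
Sorted largest to smallest: 2410, 2302, 1591 bp.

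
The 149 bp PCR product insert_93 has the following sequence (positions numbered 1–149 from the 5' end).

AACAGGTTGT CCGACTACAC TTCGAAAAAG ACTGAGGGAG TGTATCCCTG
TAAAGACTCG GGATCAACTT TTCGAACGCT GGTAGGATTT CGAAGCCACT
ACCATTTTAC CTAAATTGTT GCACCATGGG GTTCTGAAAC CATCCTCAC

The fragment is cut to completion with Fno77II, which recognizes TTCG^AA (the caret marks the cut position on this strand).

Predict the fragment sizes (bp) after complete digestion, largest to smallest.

Fno77II sites (TTCGAA) start at positions 21, 71, 89.
Fno77II cuts after base 4 of each site, so after positions 24, 74, 92.
Linear molecule, 3 cuts → 4 fragments:
  1–24 → 24 bp
  25–74 → 50 bp
  75–92 → 18 bp
  93–149 → 57 bp
Sorted largest to smallest: 57, 50, 24, 18 bp.

57, 50, 24, 18 bp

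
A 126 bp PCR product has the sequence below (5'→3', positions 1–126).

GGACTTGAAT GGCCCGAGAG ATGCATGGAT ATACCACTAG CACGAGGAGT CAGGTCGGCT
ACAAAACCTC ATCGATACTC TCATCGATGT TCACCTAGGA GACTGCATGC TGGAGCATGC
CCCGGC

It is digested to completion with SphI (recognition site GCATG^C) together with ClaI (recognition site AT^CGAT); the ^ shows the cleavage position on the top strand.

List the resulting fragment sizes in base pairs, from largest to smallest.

72, 25, 12, 10, 7 bp

SphI sites (GCATGC) start at positions 105, 115.
SphI cuts after base 5 of each site (before the last base), so after positions 109, 119.
ClaI sites (ATCGAT) start at positions 71, 83.
ClaI cuts after base 2 of each site, so after positions 72, 84.
Combined cut positions: 72, 84, 109, 119.
Linear molecule, 4 cuts → 5 fragments:
  1–72 → 72 bp
  73–84 → 12 bp
  85–109 → 25 bp
  110–119 → 10 bp
  120–126 → 7 bp
Sorted largest to smallest: 72, 25, 12, 10, 7 bp.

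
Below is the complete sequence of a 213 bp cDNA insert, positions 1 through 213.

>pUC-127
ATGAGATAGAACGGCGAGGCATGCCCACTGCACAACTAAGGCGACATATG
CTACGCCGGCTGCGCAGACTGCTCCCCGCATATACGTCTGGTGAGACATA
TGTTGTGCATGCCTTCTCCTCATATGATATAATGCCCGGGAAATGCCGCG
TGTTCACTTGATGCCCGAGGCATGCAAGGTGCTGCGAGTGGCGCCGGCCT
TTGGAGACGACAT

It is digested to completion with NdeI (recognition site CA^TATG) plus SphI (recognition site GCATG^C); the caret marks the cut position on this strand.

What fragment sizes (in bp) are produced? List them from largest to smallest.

52, 52, 39, 23, 23, 13, 11 bp

NdeI sites (CATATG) start at positions 45, 97, 121.
NdeI cuts after base 2 of each site, so after positions 46, 98, 122.
SphI sites (GCATGC) start at positions 19, 107, 170.
SphI cuts after base 5 of each site (before the last base), so after positions 23, 111, 174.
Combined cut positions: 23, 46, 98, 111, 122, 174.
Linear molecule, 6 cuts → 7 fragments:
  1–23 → 23 bp
  24–46 → 23 bp
  47–98 → 52 bp
  99–111 → 13 bp
  112–122 → 11 bp
  123–174 → 52 bp
  175–213 → 39 bp
Sorted largest to smallest: 52, 52, 39, 23, 23, 13, 11 bp.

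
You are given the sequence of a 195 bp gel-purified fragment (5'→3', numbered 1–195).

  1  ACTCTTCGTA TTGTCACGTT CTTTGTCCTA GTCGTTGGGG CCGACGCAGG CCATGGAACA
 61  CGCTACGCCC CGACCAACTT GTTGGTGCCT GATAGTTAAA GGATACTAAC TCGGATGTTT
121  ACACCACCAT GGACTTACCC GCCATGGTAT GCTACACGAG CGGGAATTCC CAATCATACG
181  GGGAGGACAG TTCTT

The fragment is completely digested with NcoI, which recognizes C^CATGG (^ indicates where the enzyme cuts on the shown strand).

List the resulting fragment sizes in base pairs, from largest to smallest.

76, 53, 51, 15 bp

NcoI sites (CCATGG) start at positions 51, 127, 142.
NcoI cuts after the first base of each site, so after positions 51, 127, 142.
Linear molecule, 3 cuts → 4 fragments:
  1–51 → 51 bp
  52–127 → 76 bp
  128–142 → 15 bp
  143–195 → 53 bp
Sorted largest to smallest: 76, 53, 51, 15 bp.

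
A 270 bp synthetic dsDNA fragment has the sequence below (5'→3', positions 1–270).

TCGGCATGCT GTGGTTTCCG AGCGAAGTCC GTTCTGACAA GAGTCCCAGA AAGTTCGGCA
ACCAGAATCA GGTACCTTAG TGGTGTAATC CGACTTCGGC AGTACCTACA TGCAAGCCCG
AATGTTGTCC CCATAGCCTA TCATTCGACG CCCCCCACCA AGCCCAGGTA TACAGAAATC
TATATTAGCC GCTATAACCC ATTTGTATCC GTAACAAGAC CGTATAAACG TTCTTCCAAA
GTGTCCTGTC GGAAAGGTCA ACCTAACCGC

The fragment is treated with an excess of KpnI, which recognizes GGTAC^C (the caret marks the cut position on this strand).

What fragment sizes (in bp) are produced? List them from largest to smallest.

The KpnI site (GGTACC) starts at position 71.
KpnI cuts after base 5 of each site (before the last base), so after position 75.
Linear molecule, 1 cut → 2 fragments:
  1–75 → 75 bp
  76–270 → 195 bp
Sorted largest to smallest: 195, 75 bp.

195, 75 bp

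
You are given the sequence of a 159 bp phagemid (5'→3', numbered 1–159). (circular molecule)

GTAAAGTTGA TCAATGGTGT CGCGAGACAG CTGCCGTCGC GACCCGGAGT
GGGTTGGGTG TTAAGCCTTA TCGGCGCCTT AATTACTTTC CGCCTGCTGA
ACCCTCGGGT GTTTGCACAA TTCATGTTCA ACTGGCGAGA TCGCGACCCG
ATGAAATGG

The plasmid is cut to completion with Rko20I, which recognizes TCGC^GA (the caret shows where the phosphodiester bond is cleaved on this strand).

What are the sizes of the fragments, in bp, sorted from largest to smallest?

104, 38, 17 bp

Rko20I sites (TCGCGA) start at positions 20, 37, 141.
Rko20I cuts after base 4 of each site, so after positions 23, 40, 144.
Circular molecule, 3 cuts → 3 fragments:
  24–40 → 17 bp
  41–144 → 104 bp
  145–159 then 1–23 → 15 + 23 = 38 bp
Sorted largest to smallest: 104, 38, 17 bp.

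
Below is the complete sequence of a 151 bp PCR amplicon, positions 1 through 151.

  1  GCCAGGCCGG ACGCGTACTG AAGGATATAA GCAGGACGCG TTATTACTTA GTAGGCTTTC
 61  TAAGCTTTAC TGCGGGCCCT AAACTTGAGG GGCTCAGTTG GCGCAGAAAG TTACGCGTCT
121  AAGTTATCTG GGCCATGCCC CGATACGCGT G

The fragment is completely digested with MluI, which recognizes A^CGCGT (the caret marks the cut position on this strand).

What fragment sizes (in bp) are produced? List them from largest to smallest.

77, 32, 25, 11, 6 bp

MluI sites (ACGCGT) start at positions 11, 36, 113, 145.
MluI cuts after the first base of each site, so after positions 11, 36, 113, 145.
Linear molecule, 4 cuts → 5 fragments:
  1–11 → 11 bp
  12–36 → 25 bp
  37–113 → 77 bp
  114–145 → 32 bp
  146–151 → 6 bp
Sorted largest to smallest: 77, 32, 25, 11, 6 bp.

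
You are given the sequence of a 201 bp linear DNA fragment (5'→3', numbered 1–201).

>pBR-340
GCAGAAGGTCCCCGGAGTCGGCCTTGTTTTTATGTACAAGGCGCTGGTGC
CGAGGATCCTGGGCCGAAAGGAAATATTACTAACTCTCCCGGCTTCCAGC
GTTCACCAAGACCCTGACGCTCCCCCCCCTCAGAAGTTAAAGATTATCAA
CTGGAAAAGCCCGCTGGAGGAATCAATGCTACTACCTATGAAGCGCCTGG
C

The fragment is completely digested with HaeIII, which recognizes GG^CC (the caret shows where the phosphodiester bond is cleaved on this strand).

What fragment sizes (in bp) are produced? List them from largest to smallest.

138, 42, 21 bp

HaeIII sites (GGCC) start at positions 20, 62.
HaeIII cuts after base 2 of each site, so after positions 21, 63.
Linear molecule, 2 cuts → 3 fragments:
  1–21 → 21 bp
  22–63 → 42 bp
  64–201 → 138 bp
Sorted largest to smallest: 138, 42, 21 bp.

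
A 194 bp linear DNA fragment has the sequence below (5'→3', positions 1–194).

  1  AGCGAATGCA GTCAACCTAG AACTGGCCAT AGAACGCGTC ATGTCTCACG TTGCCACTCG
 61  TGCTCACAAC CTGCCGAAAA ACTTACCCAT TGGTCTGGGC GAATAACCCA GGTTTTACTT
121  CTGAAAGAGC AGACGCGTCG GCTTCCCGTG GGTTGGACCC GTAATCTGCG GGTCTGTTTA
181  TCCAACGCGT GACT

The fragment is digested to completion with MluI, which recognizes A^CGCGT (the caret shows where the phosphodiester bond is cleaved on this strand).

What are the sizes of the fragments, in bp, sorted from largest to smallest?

MluI sites (ACGCGT) start at positions 34, 133, 185.
MluI cuts after the first base of each site, so after positions 34, 133, 185.
Linear molecule, 3 cuts → 4 fragments:
  1–34 → 34 bp
  35–133 → 99 bp
  134–185 → 52 bp
  186–194 → 9 bp
Sorted largest to smallest: 99, 52, 34, 9 bp.

99, 52, 34, 9 bp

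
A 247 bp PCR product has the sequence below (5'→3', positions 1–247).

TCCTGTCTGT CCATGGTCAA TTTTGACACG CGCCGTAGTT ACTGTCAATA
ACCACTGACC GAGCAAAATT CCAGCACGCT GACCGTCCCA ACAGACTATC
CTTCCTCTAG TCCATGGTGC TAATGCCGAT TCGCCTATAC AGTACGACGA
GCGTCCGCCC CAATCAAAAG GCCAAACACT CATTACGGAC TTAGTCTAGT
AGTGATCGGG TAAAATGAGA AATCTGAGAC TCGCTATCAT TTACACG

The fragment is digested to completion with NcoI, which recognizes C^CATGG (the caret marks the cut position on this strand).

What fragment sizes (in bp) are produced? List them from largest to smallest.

NcoI sites (CCATGG) start at positions 11, 112.
NcoI cuts after the first base of each site, so after positions 11, 112.
Linear molecule, 2 cuts → 3 fragments:
  1–11 → 11 bp
  12–112 → 101 bp
  113–247 → 135 bp
Sorted largest to smallest: 135, 101, 11 bp.

135, 101, 11 bp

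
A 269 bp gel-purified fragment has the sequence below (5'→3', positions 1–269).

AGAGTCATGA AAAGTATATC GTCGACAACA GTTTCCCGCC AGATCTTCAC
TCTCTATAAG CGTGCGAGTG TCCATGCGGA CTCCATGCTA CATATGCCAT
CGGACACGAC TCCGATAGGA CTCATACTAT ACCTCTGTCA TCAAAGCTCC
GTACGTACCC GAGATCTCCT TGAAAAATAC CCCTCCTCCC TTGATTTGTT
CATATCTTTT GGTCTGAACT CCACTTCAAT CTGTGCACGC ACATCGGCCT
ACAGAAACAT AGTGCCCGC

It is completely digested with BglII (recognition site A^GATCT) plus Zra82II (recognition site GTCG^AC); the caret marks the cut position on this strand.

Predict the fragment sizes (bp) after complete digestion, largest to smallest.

121, 107, 24, 17 bp

BglII sites (AGATCT) start at positions 41, 162.
BglII cuts after the first base of each site, so after positions 41, 162.
The Zra82II site (GTCGAC) starts at position 21.
Zra82II cuts after base 4 of each site, so after position 24.
Combined cut positions: 24, 41, 162.
Linear molecule, 3 cuts → 4 fragments:
  1–24 → 24 bp
  25–41 → 17 bp
  42–162 → 121 bp
  163–269 → 107 bp
Sorted largest to smallest: 121, 107, 24, 17 bp.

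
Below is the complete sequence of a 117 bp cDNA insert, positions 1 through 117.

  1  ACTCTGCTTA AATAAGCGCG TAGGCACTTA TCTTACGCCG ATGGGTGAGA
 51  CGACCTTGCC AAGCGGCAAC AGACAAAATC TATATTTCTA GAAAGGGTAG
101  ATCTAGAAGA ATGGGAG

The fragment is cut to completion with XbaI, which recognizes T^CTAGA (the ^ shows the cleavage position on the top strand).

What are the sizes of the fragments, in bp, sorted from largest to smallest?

XbaI sites (TCTAGA) start at positions 87, 102.
XbaI cuts after the first base of each site, so after positions 87, 102.
Linear molecule, 2 cuts → 3 fragments:
  1–87 → 87 bp
  88–102 → 15 bp
  103–117 → 15 bp
Sorted largest to smallest: 87, 15, 15 bp.

87, 15, 15 bp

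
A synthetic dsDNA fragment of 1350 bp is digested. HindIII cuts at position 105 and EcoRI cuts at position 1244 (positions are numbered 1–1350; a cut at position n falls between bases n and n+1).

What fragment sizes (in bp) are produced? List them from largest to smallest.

Combined cut positions (sorted): 105, 1244.
Linear molecule, 2 cuts → 3 fragments:
  105 − 0 = 105 bp
  1244 − 105 = 1139 bp
  1350 − 1244 = 106 bp
Sorted largest to smallest: 1139, 106, 105 bp.

1139, 106, 105 bp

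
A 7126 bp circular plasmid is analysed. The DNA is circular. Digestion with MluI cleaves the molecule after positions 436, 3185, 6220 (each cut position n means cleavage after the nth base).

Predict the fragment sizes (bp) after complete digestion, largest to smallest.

Circular molecule, 3 cuts → 3 fragments:
  3185 − 436 = 2749 bp
  6220 − 3185 = 3035 bp
  wrap: 7126 − 6220 + 436 = 1342 bp
Sorted largest to smallest: 3035, 2749, 1342 bp.

3035, 2749, 1342 bp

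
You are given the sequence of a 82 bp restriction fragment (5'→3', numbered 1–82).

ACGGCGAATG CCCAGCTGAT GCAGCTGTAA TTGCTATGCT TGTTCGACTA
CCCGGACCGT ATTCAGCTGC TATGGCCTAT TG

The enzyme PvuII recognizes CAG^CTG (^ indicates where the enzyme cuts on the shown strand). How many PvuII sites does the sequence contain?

3

CAGCTG occurs starting at positions 13, 22, 64.
PvuII cuts at 3 sites.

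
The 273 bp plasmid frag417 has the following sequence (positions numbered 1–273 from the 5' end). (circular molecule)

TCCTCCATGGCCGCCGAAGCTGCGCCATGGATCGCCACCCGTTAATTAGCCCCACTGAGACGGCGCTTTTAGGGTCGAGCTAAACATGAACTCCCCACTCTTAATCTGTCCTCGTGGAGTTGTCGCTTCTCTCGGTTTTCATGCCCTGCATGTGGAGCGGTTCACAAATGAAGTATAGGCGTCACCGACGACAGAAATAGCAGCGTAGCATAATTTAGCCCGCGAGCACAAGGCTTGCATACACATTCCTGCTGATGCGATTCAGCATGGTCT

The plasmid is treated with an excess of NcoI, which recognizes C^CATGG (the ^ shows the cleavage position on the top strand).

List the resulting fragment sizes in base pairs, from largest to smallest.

NcoI sites (CCATGG) start at positions 5, 25.
NcoI cuts after the first base of each site, so after positions 5, 25.
Circular molecule, 2 cuts → 2 fragments:
  6–25 → 20 bp
  26–273 then 1–5 → 248 + 5 = 253 bp
Sorted largest to smallest: 253, 20 bp.

253, 20 bp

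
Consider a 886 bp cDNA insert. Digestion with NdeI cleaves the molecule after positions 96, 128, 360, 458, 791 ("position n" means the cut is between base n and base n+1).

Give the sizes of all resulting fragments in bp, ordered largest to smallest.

Linear molecule, 5 cuts → 6 fragments:
  96 − 0 = 96 bp
  128 − 96 = 32 bp
  360 − 128 = 232 bp
  458 − 360 = 98 bp
  791 − 458 = 333 bp
  886 − 791 = 95 bp
Sorted largest to smallest: 333, 232, 98, 96, 95, 32 bp.

333, 232, 98, 96, 95, 32 bp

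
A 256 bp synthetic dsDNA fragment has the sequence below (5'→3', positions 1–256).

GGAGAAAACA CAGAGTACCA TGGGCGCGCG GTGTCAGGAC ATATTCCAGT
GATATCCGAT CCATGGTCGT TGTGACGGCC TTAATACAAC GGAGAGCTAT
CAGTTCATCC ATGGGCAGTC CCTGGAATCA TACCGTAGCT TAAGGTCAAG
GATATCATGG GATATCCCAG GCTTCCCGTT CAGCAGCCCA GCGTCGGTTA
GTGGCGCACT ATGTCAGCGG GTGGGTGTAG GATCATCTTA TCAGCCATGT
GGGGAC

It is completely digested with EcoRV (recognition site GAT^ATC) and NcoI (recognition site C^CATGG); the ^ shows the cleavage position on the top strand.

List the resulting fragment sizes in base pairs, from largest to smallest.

93, 48, 44, 35, 18, 10, 8 bp

EcoRV sites (GATATC) start at positions 51, 151, 161.
EcoRV cuts after base 3 of each site, so after positions 53, 153, 163.
NcoI sites (CCATGG) start at positions 18, 61, 109.
NcoI cuts after the first base of each site, so after positions 18, 61, 109.
Combined cut positions: 18, 53, 61, 109, 153, 163.
Linear molecule, 6 cuts → 7 fragments:
  1–18 → 18 bp
  19–53 → 35 bp
  54–61 → 8 bp
  62–109 → 48 bp
  110–153 → 44 bp
  154–163 → 10 bp
  164–256 → 93 bp
Sorted largest to smallest: 93, 48, 44, 35, 18, 10, 8 bp.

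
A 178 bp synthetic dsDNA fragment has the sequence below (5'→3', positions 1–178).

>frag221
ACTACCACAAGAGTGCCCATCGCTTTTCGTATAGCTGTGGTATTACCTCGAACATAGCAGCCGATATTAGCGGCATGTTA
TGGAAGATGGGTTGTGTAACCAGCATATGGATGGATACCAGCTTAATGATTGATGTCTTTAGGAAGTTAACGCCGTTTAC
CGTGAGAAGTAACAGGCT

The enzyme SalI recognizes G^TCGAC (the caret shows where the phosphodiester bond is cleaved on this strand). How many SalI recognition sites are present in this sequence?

0

No occurrence of GTCGAC is present in the sequence.
SalI does not cut: 0 sites.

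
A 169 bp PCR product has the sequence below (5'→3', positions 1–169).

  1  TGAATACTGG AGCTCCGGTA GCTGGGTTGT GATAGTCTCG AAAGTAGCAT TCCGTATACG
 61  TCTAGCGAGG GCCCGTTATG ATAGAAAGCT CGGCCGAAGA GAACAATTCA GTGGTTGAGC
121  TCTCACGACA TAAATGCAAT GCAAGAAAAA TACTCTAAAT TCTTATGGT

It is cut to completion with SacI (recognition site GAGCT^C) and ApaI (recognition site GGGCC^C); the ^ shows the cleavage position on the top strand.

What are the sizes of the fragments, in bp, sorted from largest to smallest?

59, 48, 48, 14 bp

SacI sites (GAGCTC) start at positions 10, 117.
SacI cuts after base 5 of each site (before the last base), so after positions 14, 121.
The ApaI site (GGGCCC) starts at position 69.
ApaI cuts after base 5 of each site (before the last base), so after position 73.
Combined cut positions: 14, 73, 121.
Linear molecule, 3 cuts → 4 fragments:
  1–14 → 14 bp
  15–73 → 59 bp
  74–121 → 48 bp
  122–169 → 48 bp
Sorted largest to smallest: 59, 48, 48, 14 bp.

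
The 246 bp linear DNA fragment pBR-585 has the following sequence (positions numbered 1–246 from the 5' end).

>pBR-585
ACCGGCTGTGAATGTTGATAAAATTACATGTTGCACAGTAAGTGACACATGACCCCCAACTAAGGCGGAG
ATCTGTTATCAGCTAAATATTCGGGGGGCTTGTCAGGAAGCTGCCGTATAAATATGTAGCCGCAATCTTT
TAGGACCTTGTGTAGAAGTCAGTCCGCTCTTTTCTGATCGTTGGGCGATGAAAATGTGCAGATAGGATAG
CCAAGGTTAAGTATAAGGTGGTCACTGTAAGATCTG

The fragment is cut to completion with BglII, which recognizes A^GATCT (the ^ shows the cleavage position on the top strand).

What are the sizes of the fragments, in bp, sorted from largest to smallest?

BglII sites (AGATCT) start at positions 69, 240.
BglII cuts after the first base of each site, so after positions 69, 240.
Linear molecule, 2 cuts → 3 fragments:
  1–69 → 69 bp
  70–240 → 171 bp
  241–246 → 6 bp
Sorted largest to smallest: 171, 69, 6 bp.

171, 69, 6 bp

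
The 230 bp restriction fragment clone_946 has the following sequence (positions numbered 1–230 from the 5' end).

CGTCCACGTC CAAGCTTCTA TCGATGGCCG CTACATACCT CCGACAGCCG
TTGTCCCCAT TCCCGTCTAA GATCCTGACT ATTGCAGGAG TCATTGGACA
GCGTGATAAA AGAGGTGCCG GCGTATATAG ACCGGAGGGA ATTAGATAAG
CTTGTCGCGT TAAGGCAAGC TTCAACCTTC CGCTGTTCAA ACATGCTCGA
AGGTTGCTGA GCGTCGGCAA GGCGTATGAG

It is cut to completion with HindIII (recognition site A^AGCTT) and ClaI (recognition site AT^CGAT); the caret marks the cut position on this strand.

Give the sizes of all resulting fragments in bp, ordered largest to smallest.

127, 63, 19, 12, 9 bp

HindIII sites (AAGCTT) start at positions 12, 148, 167.
HindIII cuts after the first base of each site, so after positions 12, 148, 167.
The ClaI site (ATCGAT) starts at position 20.
ClaI cuts after base 2 of each site, so after position 21.
Combined cut positions: 12, 21, 148, 167.
Linear molecule, 4 cuts → 5 fragments:
  1–12 → 12 bp
  13–21 → 9 bp
  22–148 → 127 bp
  149–167 → 19 bp
  168–230 → 63 bp
Sorted largest to smallest: 127, 63, 19, 12, 9 bp.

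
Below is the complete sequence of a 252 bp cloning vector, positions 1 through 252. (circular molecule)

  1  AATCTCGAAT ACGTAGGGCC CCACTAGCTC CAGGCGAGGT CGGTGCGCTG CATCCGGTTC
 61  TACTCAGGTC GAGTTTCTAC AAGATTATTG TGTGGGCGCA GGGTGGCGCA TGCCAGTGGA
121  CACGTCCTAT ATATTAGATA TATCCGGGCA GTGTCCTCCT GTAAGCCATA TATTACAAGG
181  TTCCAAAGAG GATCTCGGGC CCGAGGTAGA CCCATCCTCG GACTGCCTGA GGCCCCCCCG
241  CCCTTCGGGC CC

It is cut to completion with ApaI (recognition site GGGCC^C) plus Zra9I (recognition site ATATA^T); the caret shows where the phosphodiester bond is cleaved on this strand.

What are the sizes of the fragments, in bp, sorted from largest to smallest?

ApaI sites (GGGCCC) start at positions 16, 197, 247.
ApaI cuts after base 5 of each site (before the last base), so after positions 20, 201, 251.
Zra9I sites (ATATAT) start at positions 129, 138, 168.
Zra9I cuts after base 5 of each site (before the last base), so after positions 133, 142, 172.
Combined cut positions: 20, 133, 142, 172, 201, 251.
Circular molecule, 6 cuts → 6 fragments:
  21–133 → 113 bp
  134–142 → 9 bp
  143–172 → 30 bp
  173–201 → 29 bp
  202–251 → 50 bp
  252–252 then 1–20 → 1 + 20 = 21 bp
Sorted largest to smallest: 113, 50, 30, 29, 21, 9 bp.

113, 50, 30, 29, 21, 9 bp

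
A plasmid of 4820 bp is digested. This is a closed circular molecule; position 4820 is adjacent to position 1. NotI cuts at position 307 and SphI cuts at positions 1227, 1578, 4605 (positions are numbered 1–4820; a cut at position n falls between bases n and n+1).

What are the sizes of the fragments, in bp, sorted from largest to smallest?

Combined cut positions (sorted): 307, 1227, 1578, 4605.
Circular molecule, 4 cuts → 4 fragments:
  1227 − 307 = 920 bp
  1578 − 1227 = 351 bp
  4605 − 1578 = 3027 bp
  wrap: 4820 − 4605 + 307 = 522 bp
Sorted largest to smallest: 3027, 920, 522, 351 bp.

3027, 920, 522, 351 bp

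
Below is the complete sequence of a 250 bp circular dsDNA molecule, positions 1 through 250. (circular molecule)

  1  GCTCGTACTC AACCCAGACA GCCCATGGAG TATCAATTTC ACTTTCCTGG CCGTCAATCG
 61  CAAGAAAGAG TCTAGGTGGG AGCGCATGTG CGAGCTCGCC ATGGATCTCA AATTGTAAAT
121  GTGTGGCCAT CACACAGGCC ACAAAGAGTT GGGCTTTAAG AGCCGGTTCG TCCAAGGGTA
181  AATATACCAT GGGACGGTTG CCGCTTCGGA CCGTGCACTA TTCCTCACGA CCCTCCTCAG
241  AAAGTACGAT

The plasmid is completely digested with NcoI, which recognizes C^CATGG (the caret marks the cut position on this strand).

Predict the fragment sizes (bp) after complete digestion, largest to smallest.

NcoI sites (CCATGG) start at positions 23, 99, 187.
NcoI cuts after the first base of each site, so after positions 23, 99, 187.
Circular molecule, 3 cuts → 3 fragments:
  24–99 → 76 bp
  100–187 → 88 bp
  188–250 then 1–23 → 63 + 23 = 86 bp
Sorted largest to smallest: 88, 86, 76 bp.

88, 86, 76 bp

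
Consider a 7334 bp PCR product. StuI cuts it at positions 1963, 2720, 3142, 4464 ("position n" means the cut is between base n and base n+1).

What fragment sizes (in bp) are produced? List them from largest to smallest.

2870, 1963, 1322, 757, 422 bp

Linear molecule, 4 cuts → 5 fragments:
  1963 − 0 = 1963 bp
  2720 − 1963 = 757 bp
  3142 − 2720 = 422 bp
  4464 − 3142 = 1322 bp
  7334 − 4464 = 2870 bp
Sorted largest to smallest: 2870, 1963, 1322, 757, 422 bp.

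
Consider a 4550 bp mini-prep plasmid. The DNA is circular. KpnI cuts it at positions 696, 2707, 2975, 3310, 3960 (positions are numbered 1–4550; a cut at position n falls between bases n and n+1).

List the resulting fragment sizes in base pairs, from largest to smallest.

2011, 1286, 650, 335, 268 bp

Circular molecule, 5 cuts → 5 fragments:
  2707 − 696 = 2011 bp
  2975 − 2707 = 268 bp
  3310 − 2975 = 335 bp
  3960 − 3310 = 650 bp
  wrap: 4550 − 3960 + 696 = 1286 bp
Sorted largest to smallest: 2011, 1286, 650, 335, 268 bp.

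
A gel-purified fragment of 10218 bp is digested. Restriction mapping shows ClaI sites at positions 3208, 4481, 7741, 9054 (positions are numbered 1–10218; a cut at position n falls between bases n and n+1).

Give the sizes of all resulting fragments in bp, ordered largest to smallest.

3260, 3208, 1313, 1273, 1164 bp

Linear molecule, 4 cuts → 5 fragments:
  3208 − 0 = 3208 bp
  4481 − 3208 = 1273 bp
  7741 − 4481 = 3260 bp
  9054 − 7741 = 1313 bp
  10218 − 9054 = 1164 bp
Sorted largest to smallest: 3260, 3208, 1313, 1273, 1164 bp.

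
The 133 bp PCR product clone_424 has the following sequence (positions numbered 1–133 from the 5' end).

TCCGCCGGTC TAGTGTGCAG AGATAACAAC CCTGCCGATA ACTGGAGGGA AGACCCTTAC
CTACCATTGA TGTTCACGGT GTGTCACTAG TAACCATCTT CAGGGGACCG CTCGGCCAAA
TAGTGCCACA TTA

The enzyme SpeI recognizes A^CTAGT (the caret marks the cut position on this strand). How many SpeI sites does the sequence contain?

ACTAGT occurs starting at position 86.
SpeI cuts at 1 site.

1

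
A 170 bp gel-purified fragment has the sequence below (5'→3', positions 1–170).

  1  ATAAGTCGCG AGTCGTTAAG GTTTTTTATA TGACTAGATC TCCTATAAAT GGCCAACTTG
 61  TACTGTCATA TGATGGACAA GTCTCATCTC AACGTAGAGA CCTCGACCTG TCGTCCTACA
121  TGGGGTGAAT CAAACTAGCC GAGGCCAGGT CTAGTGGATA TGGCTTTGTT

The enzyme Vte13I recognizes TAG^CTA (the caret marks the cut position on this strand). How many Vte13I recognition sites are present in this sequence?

0

No occurrence of TAGCTA is present in the sequence.
Vte13I does not cut: 0 sites.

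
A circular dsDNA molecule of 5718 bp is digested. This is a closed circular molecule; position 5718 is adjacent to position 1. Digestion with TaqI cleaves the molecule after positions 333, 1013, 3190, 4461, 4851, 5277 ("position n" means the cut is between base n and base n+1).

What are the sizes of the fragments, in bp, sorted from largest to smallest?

Circular molecule, 6 cuts → 6 fragments:
  1013 − 333 = 680 bp
  3190 − 1013 = 2177 bp
  4461 − 3190 = 1271 bp
  4851 − 4461 = 390 bp
  5277 − 4851 = 426 bp
  wrap: 5718 − 5277 + 333 = 774 bp
Sorted largest to smallest: 2177, 1271, 774, 680, 426, 390 bp.

2177, 1271, 774, 680, 426, 390 bp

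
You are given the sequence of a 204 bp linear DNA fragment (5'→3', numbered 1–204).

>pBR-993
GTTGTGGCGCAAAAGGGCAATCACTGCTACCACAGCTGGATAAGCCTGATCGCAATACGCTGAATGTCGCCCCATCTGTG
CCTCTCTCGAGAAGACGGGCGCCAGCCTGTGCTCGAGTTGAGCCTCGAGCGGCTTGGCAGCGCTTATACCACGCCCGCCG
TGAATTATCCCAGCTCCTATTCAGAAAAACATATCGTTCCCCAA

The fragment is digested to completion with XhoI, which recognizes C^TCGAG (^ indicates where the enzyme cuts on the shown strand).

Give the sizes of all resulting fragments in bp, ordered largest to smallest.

XhoI sites (CTCGAG) start at positions 86, 112, 124.
XhoI cuts after the first base of each site, so after positions 86, 112, 124.
Linear molecule, 3 cuts → 4 fragments:
  1–86 → 86 bp
  87–112 → 26 bp
  113–124 → 12 bp
  125–204 → 80 bp
Sorted largest to smallest: 86, 80, 26, 12 bp.

86, 80, 26, 12 bp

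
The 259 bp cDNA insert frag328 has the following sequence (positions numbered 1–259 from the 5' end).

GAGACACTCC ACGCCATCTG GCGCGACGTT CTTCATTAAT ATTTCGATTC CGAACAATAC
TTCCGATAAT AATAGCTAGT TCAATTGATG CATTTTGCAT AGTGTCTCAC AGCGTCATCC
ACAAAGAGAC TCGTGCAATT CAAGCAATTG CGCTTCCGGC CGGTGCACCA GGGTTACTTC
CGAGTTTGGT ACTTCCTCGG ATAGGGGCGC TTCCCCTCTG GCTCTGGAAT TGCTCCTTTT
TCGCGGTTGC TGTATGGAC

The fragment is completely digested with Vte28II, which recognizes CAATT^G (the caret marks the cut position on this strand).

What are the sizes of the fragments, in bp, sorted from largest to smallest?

110, 86, 63 bp

Vte28II sites (CAATTG) start at positions 82, 145.
Vte28II cuts after base 5 of each site (before the last base), so after positions 86, 149.
Linear molecule, 2 cuts → 3 fragments:
  1–86 → 86 bp
  87–149 → 63 bp
  150–259 → 110 bp
Sorted largest to smallest: 110, 86, 63 bp.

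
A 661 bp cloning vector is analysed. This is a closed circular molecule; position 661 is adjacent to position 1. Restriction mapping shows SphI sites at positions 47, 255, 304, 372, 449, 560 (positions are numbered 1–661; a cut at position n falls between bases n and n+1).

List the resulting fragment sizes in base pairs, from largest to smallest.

208, 148, 111, 77, 68, 49 bp

Circular molecule, 6 cuts → 6 fragments:
  255 − 47 = 208 bp
  304 − 255 = 49 bp
  372 − 304 = 68 bp
  449 − 372 = 77 bp
  560 − 449 = 111 bp
  wrap: 661 − 560 + 47 = 148 bp
Sorted largest to smallest: 208, 148, 111, 77, 68, 49 bp.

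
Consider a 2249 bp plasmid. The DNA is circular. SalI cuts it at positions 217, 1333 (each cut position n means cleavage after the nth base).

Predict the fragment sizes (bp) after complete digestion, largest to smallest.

1133, 1116 bp

Circular molecule, 2 cuts → 2 fragments:
  1333 − 217 = 1116 bp
  wrap: 2249 − 1333 + 217 = 1133 bp
Sorted largest to smallest: 1133, 1116 bp.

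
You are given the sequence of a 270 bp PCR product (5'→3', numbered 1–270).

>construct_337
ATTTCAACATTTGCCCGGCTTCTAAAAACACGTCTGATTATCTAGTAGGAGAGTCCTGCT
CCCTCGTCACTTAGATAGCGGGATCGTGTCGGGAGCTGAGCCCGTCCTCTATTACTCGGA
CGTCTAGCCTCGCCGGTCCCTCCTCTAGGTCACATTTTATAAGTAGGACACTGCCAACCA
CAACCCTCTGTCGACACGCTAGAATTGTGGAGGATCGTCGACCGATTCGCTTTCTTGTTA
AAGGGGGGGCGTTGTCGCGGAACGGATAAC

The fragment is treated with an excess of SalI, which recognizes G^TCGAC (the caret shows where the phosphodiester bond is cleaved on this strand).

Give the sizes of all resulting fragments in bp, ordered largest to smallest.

SalI sites (GTCGAC) start at positions 190, 217.
SalI cuts after the first base of each site, so after positions 190, 217.
Linear molecule, 2 cuts → 3 fragments:
  1–190 → 190 bp
  191–217 → 27 bp
  218–270 → 53 bp
Sorted largest to smallest: 190, 53, 27 bp.

190, 53, 27 bp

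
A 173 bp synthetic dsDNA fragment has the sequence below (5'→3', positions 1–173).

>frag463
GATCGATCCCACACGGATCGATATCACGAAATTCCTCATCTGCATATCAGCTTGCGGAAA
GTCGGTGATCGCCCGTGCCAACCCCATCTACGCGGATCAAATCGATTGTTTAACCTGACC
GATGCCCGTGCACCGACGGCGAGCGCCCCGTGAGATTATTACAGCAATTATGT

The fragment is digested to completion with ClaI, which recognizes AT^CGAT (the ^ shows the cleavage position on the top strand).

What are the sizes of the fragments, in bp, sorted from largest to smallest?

ClaI sites (ATCGAT) start at positions 2, 17, 101.
ClaI cuts after base 2 of each site, so after positions 3, 18, 102.
Linear molecule, 3 cuts → 4 fragments:
  1–3 → 3 bp
  4–18 → 15 bp
  19–102 → 84 bp
  103–173 → 71 bp
Sorted largest to smallest: 84, 71, 15, 3 bp.

84, 71, 15, 3 bp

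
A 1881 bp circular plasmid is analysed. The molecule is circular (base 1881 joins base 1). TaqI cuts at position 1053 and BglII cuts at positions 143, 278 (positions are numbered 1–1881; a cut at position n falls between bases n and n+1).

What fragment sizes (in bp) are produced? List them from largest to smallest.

971, 775, 135 bp

Combined cut positions (sorted): 143, 278, 1053.
Circular molecule, 3 cuts → 3 fragments:
  278 − 143 = 135 bp
  1053 − 278 = 775 bp
  wrap: 1881 − 1053 + 143 = 971 bp
Sorted largest to smallest: 971, 775, 135 bp.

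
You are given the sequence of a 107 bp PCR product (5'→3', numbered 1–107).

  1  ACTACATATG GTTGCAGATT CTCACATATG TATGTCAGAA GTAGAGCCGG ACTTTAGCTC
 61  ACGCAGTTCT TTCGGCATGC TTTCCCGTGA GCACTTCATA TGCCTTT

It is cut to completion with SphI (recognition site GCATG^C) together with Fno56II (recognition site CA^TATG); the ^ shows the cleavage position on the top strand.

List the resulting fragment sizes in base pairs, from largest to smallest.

The SphI site (GCATGC) starts at position 75.
SphI cuts after base 5 of each site (before the last base), so after position 79.
Fno56II sites (CATATG) start at positions 5, 25, 97.
Fno56II cuts after base 2 of each site, so after positions 6, 26, 98.
Combined cut positions: 6, 26, 79, 98.
Linear molecule, 4 cuts → 5 fragments:
  1–6 → 6 bp
  7–26 → 20 bp
  27–79 → 53 bp
  80–98 → 19 bp
  99–107 → 9 bp
Sorted largest to smallest: 53, 20, 19, 9, 6 bp.

53, 20, 19, 9, 6 bp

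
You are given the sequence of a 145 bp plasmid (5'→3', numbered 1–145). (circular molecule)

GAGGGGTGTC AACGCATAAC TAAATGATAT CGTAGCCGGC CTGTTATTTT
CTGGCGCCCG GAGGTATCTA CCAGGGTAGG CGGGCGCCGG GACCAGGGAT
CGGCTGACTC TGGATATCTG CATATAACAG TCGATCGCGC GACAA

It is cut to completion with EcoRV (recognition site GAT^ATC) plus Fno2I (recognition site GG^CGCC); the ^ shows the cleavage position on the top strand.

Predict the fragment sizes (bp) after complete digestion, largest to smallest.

EcoRV sites (GATATC) start at positions 26, 113.
EcoRV cuts after base 3 of each site, so after positions 28, 115.
Fno2I sites (GGCGCC) start at positions 53, 83.
Fno2I cuts after base 2 of each site, so after positions 54, 84.
Combined cut positions: 28, 54, 84, 115.
Circular molecule, 4 cuts → 4 fragments:
  29–54 → 26 bp
  55–84 → 30 bp
  85–115 → 31 bp
  116–145 then 1–28 → 30 + 28 = 58 bp
Sorted largest to smallest: 58, 31, 30, 26 bp.

58, 31, 30, 26 bp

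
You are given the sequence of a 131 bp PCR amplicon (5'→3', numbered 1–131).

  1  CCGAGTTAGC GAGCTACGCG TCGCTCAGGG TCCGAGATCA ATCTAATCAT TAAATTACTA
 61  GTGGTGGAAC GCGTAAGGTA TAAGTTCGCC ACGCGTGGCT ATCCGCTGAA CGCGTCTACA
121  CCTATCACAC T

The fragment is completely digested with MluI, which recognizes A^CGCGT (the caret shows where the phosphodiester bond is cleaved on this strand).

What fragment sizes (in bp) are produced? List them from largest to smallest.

53, 22, 21, 19, 16 bp

MluI sites (ACGCGT) start at positions 16, 69, 91, 110.
MluI cuts after the first base of each site, so after positions 16, 69, 91, 110.
Linear molecule, 4 cuts → 5 fragments:
  1–16 → 16 bp
  17–69 → 53 bp
  70–91 → 22 bp
  92–110 → 19 bp
  111–131 → 21 bp
Sorted largest to smallest: 53, 22, 21, 19, 16 bp.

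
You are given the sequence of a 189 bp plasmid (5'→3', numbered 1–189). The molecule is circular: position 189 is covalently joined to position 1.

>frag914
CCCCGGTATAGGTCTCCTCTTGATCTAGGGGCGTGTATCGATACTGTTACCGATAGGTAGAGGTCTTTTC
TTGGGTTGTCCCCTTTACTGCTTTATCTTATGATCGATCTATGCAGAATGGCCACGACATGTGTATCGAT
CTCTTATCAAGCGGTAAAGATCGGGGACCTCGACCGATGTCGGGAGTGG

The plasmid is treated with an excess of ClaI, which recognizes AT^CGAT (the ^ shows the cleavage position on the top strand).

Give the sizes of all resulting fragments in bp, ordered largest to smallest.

ClaI sites (ATCGAT) start at positions 37, 103, 135.
ClaI cuts after base 2 of each site, so after positions 38, 104, 136.
Circular molecule, 3 cuts → 3 fragments:
  39–104 → 66 bp
  105–136 → 32 bp
  137–189 then 1–38 → 53 + 38 = 91 bp
Sorted largest to smallest: 91, 66, 32 bp.

91, 66, 32 bp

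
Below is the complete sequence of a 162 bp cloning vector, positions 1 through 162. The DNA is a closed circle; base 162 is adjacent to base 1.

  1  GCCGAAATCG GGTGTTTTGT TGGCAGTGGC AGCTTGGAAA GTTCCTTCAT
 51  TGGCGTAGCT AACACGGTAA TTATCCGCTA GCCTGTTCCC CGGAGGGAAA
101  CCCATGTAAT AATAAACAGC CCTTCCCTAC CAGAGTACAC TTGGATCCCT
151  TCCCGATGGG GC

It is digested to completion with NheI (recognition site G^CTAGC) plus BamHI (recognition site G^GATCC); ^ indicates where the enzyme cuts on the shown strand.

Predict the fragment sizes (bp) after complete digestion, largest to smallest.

96, 66 bp

The NheI site (GCTAGC) starts at position 77.
NheI cuts after the first base of each site, so after position 77.
The BamHI site (GGATCC) starts at position 143.
BamHI cuts after the first base of each site, so after position 143.
Combined cut positions: 77, 143.
Circular molecule, 2 cuts → 2 fragments:
  78–143 → 66 bp
  144–162 then 1–77 → 19 + 77 = 96 bp
Sorted largest to smallest: 96, 66 bp.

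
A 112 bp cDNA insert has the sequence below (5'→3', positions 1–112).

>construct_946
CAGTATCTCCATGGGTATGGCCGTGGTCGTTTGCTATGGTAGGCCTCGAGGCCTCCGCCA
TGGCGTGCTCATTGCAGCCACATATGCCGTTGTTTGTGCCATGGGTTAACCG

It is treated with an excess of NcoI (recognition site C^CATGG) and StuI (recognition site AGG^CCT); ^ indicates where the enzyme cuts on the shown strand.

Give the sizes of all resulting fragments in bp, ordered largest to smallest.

NcoI sites (CCATGG) start at positions 9, 58, 99.
NcoI cuts after the first base of each site, so after positions 9, 58, 99.
StuI sites (AGGCCT) start at positions 41, 49.
StuI cuts after base 3 of each site, so after positions 43, 51.
Combined cut positions: 9, 43, 51, 58, 99.
Linear molecule, 5 cuts → 6 fragments:
  1–9 → 9 bp
  10–43 → 34 bp
  44–51 → 8 bp
  52–58 → 7 bp
  59–99 → 41 bp
  100–112 → 13 bp
Sorted largest to smallest: 41, 34, 13, 9, 8, 7 bp.

41, 34, 13, 9, 8, 7 bp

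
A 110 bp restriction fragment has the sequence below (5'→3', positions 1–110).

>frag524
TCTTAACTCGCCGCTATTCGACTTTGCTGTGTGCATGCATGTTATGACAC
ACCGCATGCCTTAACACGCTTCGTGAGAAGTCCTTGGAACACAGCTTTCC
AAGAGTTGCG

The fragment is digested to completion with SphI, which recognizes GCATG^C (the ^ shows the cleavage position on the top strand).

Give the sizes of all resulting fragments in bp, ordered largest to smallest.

52, 37, 21 bp

SphI sites (GCATGC) start at positions 33, 54.
SphI cuts after base 5 of each site (before the last base), so after positions 37, 58.
Linear molecule, 2 cuts → 3 fragments:
  1–37 → 37 bp
  38–58 → 21 bp
  59–110 → 52 bp
Sorted largest to smallest: 52, 37, 21 bp.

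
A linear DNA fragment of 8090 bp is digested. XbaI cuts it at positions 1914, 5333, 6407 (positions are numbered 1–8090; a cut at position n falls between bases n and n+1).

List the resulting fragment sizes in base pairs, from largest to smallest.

Linear molecule, 3 cuts → 4 fragments:
  1914 − 0 = 1914 bp
  5333 − 1914 = 3419 bp
  6407 − 5333 = 1074 bp
  8090 − 6407 = 1683 bp
Sorted largest to smallest: 3419, 1914, 1683, 1074 bp.

3419, 1914, 1683, 1074 bp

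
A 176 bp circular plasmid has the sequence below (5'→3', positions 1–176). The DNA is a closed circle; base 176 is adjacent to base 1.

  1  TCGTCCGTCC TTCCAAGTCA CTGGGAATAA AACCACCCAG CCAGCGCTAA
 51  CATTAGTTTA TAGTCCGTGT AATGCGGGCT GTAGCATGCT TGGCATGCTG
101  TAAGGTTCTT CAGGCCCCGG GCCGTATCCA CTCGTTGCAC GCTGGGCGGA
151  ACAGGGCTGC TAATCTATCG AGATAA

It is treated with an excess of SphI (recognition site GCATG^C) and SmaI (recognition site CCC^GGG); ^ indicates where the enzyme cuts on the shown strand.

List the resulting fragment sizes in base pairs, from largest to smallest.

146, 21, 9 bp

SphI sites (GCATGC) start at positions 84, 93.
SphI cuts after base 5 of each site (before the last base), so after positions 88, 97.
The SmaI site (CCCGGG) starts at position 116.
SmaI cuts after base 3 of each site, so after position 118.
Combined cut positions: 88, 97, 118.
Circular molecule, 3 cuts → 3 fragments:
  89–97 → 9 bp
  98–118 → 21 bp
  119–176 then 1–88 → 58 + 88 = 146 bp
Sorted largest to smallest: 146, 21, 9 bp.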